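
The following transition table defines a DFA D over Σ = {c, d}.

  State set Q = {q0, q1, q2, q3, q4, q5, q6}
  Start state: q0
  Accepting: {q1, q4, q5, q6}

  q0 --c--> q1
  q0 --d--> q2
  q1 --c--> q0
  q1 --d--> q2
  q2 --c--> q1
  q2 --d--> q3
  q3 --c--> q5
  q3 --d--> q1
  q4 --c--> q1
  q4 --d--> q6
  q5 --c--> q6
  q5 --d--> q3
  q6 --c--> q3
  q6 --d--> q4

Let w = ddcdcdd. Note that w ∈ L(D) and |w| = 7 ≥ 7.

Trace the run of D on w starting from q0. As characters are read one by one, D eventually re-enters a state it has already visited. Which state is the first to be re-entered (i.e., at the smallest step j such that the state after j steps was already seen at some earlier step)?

Run of D on w = d d c d c d d:
  step 0: q0  (start)
  step 1: q2  (read d: q0→q2)
  step 2: q3  (read d: q2→q3)
  step 3: q5  (read c: q3→q5)
  step 4: q3  (read d: q5→q3)   ← first repeat (q3 seen earlier)
  step 5: q5  (read c: q3→q5)
  step 6: q3  (read d: q5→q3)
  step 7: q1  (read d: q3→q1)

The earliest repeat is at step j = 4: D is in q3, which it already visited at step i = 2.
Since D has 7 states, any run of length ≥ 7 visits 7+1 states, so by pigeonhole some state repeats within the first 7 steps — that repeat gives the pumpable loop.

q3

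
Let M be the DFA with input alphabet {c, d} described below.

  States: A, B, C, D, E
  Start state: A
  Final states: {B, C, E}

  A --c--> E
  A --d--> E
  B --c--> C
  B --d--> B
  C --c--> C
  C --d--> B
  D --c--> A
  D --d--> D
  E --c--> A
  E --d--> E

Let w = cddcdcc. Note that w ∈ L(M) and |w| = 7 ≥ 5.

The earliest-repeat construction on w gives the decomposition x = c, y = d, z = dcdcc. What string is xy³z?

xy^3z = c·d·d·d·dcdcc = cddddcdcc.
Reading y = d takes M from E back to E, so after x·y·y·y the machine is still in E, and z then leads to the accepting state E. Hence cddddcdcc ∈ L(M).

cddddcdcc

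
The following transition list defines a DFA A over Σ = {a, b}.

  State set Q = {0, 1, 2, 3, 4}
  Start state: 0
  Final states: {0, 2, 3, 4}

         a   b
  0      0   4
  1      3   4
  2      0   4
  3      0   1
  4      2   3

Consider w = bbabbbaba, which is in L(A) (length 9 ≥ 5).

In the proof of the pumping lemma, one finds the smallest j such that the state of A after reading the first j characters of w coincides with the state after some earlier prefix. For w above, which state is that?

0

State sequence: 0 -b-> 4 -b-> 3 -a-> 0 -b-> 4 -b-> 3 -b-> 1 -a-> 3 -b-> 1 -a-> 3
First repeat at step 3: 0 was already visited.

The earliest repeat is at step j = 3: A is in 0, which it already visited at step i = 0.
With |Q| = 5, pigeonhole forces a state repeat no later than step 5; the substring read between the first and second visits to that state can be pumped.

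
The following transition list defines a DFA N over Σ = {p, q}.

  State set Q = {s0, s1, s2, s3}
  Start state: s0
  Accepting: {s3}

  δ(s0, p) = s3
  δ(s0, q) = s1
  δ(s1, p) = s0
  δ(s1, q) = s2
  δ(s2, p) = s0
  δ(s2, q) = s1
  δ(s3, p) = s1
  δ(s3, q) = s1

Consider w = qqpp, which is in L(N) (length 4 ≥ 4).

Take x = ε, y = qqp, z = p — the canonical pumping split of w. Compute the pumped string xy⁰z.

xy⁰z = xz = ε·p = p.
Reading y = qqp takes N from s0 back to s0, so after x the machine is still in s0, and z then leads to the accepting state s3. Hence p ∈ L(N).

p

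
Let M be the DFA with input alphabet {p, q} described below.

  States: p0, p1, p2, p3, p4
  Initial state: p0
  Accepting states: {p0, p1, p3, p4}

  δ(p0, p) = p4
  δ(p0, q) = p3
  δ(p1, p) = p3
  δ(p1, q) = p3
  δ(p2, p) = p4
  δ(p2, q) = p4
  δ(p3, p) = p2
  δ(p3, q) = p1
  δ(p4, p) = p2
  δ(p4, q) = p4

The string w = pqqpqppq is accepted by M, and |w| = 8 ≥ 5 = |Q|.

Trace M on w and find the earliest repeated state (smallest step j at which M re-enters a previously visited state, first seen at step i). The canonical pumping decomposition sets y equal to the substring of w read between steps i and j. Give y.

State sequence: p0 -p-> p4 -q-> p4 -q-> p4 -p-> p2 -q-> p4 -p-> p2 -p-> p4 -q-> p4
First repeat at step 2: p4 was already visited.

So i = 1, j = 2, giving x = w[0:1] = p, y = w[1:2] = q, z = w[2:8] = qpqppq.
Check: |xy| = 2 ≤ 5 and |y| = 1 ≥ 1. Reading y takes M from p4 back to p4, so every xyⁱz is accepted.
Since M has 5 states, any run of length ≥ 5 visits 5+1 states, so by pigeonhole some state repeats within the first 5 steps — that repeat gives the pumpable loop.

q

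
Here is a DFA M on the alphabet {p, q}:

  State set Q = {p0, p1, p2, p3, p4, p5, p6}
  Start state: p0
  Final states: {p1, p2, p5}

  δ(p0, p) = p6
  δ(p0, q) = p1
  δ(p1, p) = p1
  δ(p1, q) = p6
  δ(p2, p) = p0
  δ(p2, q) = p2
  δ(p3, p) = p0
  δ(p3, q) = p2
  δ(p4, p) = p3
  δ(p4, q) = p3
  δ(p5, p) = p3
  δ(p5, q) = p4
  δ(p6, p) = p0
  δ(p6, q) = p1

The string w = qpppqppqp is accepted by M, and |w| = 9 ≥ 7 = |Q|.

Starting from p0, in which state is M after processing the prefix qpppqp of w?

State sequence: p0 -q-> p1 -p-> p1 -p-> p1 -p-> p1 -q-> p6 -p-> p0

After reading 6 characters, M is in state p0.

p0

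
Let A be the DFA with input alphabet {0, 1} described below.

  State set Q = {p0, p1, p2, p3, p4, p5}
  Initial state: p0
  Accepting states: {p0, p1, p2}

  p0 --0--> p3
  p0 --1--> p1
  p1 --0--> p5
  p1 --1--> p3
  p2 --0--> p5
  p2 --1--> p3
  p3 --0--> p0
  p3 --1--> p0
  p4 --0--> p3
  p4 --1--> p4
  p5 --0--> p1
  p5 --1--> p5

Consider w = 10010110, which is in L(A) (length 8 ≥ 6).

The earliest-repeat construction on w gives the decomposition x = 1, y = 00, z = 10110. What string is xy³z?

100000010110

xy^3z = 1·00·00·00·10110 = 100000010110.
Reading y = 00 takes A from p1 back to p1, so after x·y·y·y the machine is still in p1, and z then leads to the accepting state p0. Hence 100000010110 ∈ L(A).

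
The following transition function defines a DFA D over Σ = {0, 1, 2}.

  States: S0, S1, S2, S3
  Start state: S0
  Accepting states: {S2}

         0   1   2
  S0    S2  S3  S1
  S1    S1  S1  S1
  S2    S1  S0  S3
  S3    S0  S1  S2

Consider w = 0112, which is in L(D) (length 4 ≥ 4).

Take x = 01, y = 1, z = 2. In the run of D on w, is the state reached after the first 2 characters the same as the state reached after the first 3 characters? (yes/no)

no

State sequence: S0 -0-> S2 -1-> S0 -1-> S3

After x (step 2): S0. After xy (step 3): S3.
They differ (S0 ≠ S3), so y is not a cycle from the state after x; this split is not the one the pumping-lemma construction produces, and pumping y need not keep the string in L(D).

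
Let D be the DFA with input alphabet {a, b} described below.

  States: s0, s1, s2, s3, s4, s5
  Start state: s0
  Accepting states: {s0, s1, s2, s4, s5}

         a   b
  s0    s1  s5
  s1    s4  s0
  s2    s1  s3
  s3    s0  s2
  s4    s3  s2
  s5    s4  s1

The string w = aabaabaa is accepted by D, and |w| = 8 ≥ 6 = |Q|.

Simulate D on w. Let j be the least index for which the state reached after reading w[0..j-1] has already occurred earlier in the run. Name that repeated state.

State sequence: s0 -a-> s1 -a-> s4 -b-> s2 -a-> s1 -a-> s4 -b-> s2 -a-> s1 -a-> s4
First repeat at step 4: s1 was already visited.

The earliest repeat is at step j = 4: D is in s1, which it already visited at step i = 1.
The DFA has 6 states, so the proof of the pumping lemma guarantees a repeated state among the first 6+1 visited; the segment between the two visits is the pumpable y.

s1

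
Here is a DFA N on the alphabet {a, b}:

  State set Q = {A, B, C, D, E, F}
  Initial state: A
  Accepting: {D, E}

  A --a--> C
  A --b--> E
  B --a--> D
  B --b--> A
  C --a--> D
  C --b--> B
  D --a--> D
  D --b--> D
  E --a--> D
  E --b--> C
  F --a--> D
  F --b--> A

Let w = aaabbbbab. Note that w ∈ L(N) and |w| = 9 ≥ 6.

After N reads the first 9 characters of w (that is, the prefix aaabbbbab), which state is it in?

D

Run of N on the first 9 characters of w = a a a b b b b a b:
  step 0: A  (start)
  step 1: C  (read a: A→C)
  step 2: D  (read a: C→D)
  step 3: D  (read a: D→D)
  step 4: D  (read b: D→D)
  step 5: D  (read b: D→D)
  step 6: D  (read b: D→D)
  step 7: D  (read b: D→D)
  step 8: D  (read a: D→D)
  step 9: D  (read b: D→D)

After reading 9 characters, N is in state D.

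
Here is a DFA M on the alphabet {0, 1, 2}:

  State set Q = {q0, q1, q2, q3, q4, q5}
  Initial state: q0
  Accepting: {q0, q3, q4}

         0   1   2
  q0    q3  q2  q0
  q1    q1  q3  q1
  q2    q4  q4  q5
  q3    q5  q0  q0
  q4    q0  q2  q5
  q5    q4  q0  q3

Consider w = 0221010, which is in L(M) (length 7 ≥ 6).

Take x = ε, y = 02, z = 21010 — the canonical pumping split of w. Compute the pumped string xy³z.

02020221010

xy^3z = ε·02·02·02·21010 = 02020221010.
Reading y = 02 takes M from q0 back to q0, so after x·y·y·y the machine is still in q0, and z then leads to the accepting state q4. Hence 02020221010 ∈ L(M).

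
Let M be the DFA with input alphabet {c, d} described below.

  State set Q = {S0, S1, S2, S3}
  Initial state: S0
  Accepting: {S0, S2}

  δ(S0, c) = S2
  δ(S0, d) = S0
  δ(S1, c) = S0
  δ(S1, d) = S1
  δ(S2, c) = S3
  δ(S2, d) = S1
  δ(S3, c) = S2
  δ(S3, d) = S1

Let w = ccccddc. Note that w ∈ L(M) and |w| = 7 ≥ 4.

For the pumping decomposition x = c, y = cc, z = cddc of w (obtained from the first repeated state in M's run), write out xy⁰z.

xy⁰z = xz = c·cddc = ccddc.
Reading y = cc takes M from S2 back to S2, so after x the machine is still in S2, and z then leads to the accepting state S0. Hence ccddc ∈ L(M).

ccddc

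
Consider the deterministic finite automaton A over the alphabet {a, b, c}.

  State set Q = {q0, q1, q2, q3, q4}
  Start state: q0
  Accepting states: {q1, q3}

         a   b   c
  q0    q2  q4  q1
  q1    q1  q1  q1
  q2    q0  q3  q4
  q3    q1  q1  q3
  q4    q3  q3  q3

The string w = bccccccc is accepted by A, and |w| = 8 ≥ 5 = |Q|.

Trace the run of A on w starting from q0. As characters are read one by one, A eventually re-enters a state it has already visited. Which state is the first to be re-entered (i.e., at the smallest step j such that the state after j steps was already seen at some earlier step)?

Run of A on w = b c c c c c c c:
  step 0: q0  (start)
  step 1: q4  (read b: q0→q4)
  step 2: q3  (read c: q4→q3)
  step 3: q3  (read c: q3→q3)   ← first repeat (q3 seen earlier)
  step 4: q3  (read c: q3→q3)
  step 5: q3  (read c: q3→q3)
  step 6: q3  (read c: q3→q3)
  step 7: q3  (read c: q3→q3)
  step 8: q3  (read c: q3→q3)

The earliest repeat is at step j = 3: A is in q3, which it already visited at step i = 2.
Pumping length from the standard proof: p = 5 (the number of states). The repeated state found above gives |xy| = j ≤ 5 and |y| = j − i ≥ 1.

q3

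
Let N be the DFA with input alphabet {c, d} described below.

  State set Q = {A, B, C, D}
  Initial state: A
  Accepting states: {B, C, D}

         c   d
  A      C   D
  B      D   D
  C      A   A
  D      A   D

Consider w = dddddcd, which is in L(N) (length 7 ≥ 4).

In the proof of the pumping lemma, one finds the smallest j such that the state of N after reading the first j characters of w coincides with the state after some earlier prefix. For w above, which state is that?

State sequence: A -d-> D -d-> D -d-> D -d-> D -d-> D -c-> A -d-> D
First repeat at step 2: D was already visited.

The earliest repeat is at step j = 2: N is in D, which it already visited at step i = 1.
Pumping length from the standard proof: p = 4 (the number of states). The repeated state found above gives |xy| = j ≤ 4 and |y| = j − i ≥ 1.

D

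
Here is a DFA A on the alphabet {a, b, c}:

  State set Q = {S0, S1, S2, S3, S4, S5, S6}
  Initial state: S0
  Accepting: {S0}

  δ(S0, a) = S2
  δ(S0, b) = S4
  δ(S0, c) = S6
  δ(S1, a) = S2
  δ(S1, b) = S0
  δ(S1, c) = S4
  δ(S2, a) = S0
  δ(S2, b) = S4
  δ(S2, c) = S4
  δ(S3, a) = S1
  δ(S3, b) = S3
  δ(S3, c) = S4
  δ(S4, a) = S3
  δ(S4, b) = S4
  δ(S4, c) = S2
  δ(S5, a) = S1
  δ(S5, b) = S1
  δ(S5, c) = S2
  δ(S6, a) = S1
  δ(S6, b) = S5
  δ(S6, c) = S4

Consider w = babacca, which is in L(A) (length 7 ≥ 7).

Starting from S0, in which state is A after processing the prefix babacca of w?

Run of A on the first 7 characters of w = b a b a c c a:
  step 0: S0  (start)
  step 1: S4  (read b: S0→S4)
  step 2: S3  (read a: S4→S3)
  step 3: S3  (read b: S3→S3)
  step 4: S1  (read a: S3→S1)
  step 5: S4  (read c: S1→S4)
  step 6: S2  (read c: S4→S2)
  step 7: S0  (read a: S2→S0)

After reading 7 characters, A is in state S0.
(This kind of state-tracing is the core of the pumping-lemma construction: with 7 states, pigeonhole forces a repeat within the first 7 steps.)

S0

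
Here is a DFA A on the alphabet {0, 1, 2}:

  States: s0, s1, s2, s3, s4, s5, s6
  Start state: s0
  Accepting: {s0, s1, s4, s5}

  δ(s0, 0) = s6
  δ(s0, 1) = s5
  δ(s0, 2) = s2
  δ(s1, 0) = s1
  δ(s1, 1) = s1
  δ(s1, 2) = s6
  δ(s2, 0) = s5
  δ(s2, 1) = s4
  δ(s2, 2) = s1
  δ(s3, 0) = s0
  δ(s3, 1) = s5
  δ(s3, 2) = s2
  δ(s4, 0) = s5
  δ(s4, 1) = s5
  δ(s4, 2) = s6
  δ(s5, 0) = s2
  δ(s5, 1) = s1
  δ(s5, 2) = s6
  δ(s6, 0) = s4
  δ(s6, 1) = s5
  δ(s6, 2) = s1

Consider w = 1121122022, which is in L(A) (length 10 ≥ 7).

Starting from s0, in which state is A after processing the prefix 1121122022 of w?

Run of A on the first 10 characters of w = 1 1 2 1 1 2 2 0 2 2:
  step 0: s0  (start)
  step 1: s5  (read 1: s0→s5)
  step 2: s1  (read 1: s5→s1)
  step 3: s6  (read 2: s1→s6)
  step 4: s5  (read 1: s6→s5)
  step 5: s1  (read 1: s5→s1)
  step 6: s6  (read 2: s1→s6)
  step 7: s1  (read 2: s6→s1)
  step 8: s1  (read 0: s1→s1)
  step 9: s6  (read 2: s1→s6)
  step 10: s1  (read 2: s6→s1)

After reading 10 characters, A is in state s1.
(This kind of state-tracing is the core of the pumping-lemma construction: with 7 states, pigeonhole forces a repeat within the first 7 steps.)

s1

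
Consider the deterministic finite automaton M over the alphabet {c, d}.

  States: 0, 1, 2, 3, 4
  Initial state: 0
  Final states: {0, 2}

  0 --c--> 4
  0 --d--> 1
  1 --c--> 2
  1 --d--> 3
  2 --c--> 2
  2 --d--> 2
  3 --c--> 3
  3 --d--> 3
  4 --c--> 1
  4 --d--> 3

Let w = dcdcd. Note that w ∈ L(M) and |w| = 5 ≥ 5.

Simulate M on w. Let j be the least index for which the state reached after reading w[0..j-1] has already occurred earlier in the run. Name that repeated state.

2

State sequence: 0 -d-> 1 -c-> 2 -d-> 2 -c-> 2 -d-> 2
First repeat at step 3: 2 was already visited.

The earliest repeat is at step j = 3: M is in 2, which it already visited at step i = 2.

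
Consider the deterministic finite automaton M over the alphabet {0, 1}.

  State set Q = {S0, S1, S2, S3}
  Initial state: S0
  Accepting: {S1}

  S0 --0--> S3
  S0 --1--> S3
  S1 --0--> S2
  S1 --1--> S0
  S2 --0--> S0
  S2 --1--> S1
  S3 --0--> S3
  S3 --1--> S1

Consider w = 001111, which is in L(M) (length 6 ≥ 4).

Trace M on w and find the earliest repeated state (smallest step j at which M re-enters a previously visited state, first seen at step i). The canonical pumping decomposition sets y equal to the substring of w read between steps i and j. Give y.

State sequence: S0 -0-> S3 -0-> S3 -1-> S1 -1-> S0 -1-> S3 -1-> S1
First repeat at step 2: S3 was already visited.

So i = 1, j = 2, giving x = w[0:1] = 0, y = w[1:2] = 0, z = w[2:6] = 1111.
Check: |xy| = 2 ≤ 4 and |y| = 1 ≥ 1. Reading y takes M from S3 back to S3, so every xyⁱz is accepted.
Since M has 4 states, any run of length ≥ 4 visits 4+1 states, so by pigeonhole some state repeats within the first 4 steps — that repeat gives the pumpable loop.

0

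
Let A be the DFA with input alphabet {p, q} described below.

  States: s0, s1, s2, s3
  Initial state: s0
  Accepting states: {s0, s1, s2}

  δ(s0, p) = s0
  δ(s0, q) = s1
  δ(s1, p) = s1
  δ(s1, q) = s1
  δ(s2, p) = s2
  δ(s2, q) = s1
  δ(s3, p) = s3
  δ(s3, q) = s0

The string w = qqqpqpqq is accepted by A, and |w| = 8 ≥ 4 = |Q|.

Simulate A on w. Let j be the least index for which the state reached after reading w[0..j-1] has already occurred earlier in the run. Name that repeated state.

Run of A on w = q q q p q p q q:
  step 0: s0  (start)
  step 1: s1  (read q: s0→s1)
  step 2: s1  (read q: s1→s1)   ← first repeat (s1 seen earlier)
  step 3: s1  (read q: s1→s1)
  step 4: s1  (read p: s1→s1)
  step 5: s1  (read q: s1→s1)
  step 6: s1  (read p: s1→s1)
  step 7: s1  (read q: s1→s1)
  step 8: s1  (read q: s1→s1)

The earliest repeat is at step j = 2: A is in s1, which it already visited at step i = 1.
Pumping length from the standard proof: p = 4 (the number of states). The repeated state found above gives |xy| = j ≤ 4 and |y| = j − i ≥ 1.

s1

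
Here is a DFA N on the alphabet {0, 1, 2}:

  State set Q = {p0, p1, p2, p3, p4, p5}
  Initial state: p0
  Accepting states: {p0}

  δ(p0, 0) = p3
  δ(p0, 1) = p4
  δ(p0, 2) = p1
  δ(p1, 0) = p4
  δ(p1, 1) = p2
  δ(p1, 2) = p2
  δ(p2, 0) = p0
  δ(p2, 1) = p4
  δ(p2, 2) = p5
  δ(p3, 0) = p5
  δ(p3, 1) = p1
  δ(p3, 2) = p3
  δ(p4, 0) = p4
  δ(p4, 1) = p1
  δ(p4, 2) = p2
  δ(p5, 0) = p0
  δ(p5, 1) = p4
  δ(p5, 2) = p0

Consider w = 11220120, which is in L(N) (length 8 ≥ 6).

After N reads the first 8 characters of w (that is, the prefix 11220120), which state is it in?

p0

Run of N on the first 8 characters of w = 1 1 2 2 0 1 2 0:
  step 0: p0  (start)
  step 1: p4  (read 1: p0→p4)
  step 2: p1  (read 1: p4→p1)
  step 3: p2  (read 2: p1→p2)
  step 4: p5  (read 2: p2→p5)
  step 5: p0  (read 0: p5→p0)
  step 6: p4  (read 1: p0→p4)
  step 7: p2  (read 2: p4→p2)
  step 8: p0  (read 0: p2→p0)

After reading 8 characters, N is in state p0.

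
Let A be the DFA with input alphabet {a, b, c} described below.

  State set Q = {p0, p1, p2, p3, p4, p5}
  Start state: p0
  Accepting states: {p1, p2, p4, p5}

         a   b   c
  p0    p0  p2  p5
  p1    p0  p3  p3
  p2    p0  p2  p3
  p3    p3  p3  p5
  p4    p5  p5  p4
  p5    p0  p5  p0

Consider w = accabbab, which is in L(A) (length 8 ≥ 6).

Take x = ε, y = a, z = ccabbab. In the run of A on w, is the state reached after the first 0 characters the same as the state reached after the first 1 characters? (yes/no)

yes

Run of A on the first 1 characters of w = a:
  step 0: p0  (start)
  step 1: p0  (read a: p0→p0)

After x (step 0): p0. After xy (step 1): p0.
They match, so y = a drives A around a cycle from p0 back to itself; pumping y any number of times keeps A in p0 before reading z, and xyⁱz ∈ L(A) for every i ≥ 0.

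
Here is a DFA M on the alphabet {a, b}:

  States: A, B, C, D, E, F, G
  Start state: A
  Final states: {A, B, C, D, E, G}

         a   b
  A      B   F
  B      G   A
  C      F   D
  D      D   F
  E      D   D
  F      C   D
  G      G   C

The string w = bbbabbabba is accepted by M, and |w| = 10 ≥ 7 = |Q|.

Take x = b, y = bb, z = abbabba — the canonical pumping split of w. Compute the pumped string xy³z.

bbbbbbbabbabba

xy^3z = b·bb·bb·bb·abbabba = bbbbbbbabbabba.
Reading y = bb takes M from F back to F, so after x·y·y·y the machine is still in F, and z then leads to the accepting state C. Hence bbbbbbbabbabba ∈ L(M).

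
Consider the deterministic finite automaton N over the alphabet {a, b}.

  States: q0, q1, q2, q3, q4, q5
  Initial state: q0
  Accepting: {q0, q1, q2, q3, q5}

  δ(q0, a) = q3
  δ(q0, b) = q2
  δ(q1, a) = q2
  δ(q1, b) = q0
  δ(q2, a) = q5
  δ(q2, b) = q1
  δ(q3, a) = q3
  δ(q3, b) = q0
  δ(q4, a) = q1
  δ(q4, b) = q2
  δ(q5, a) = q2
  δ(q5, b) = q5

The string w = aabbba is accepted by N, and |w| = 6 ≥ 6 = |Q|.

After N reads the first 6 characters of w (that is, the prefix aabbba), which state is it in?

q2

Run of N on the first 6 characters of w = a a b b b a:
  step 0: q0  (start)
  step 1: q3  (read a: q0→q3)
  step 2: q3  (read a: q3→q3)
  step 3: q0  (read b: q3→q0)
  step 4: q2  (read b: q0→q2)
  step 5: q1  (read b: q2→q1)
  step 6: q2  (read a: q1→q2)

After reading 6 characters, N is in state q2.
(This kind of state-tracing is the core of the pumping-lemma construction: with 6 states, pigeonhole forces a repeat within the first 6 steps.)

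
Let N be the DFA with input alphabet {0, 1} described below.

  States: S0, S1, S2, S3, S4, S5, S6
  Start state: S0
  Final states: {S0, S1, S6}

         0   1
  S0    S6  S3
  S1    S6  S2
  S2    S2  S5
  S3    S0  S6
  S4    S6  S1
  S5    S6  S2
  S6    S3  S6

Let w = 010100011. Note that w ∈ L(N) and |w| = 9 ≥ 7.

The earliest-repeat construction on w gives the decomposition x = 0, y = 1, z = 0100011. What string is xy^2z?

xy^2z = 0·1·1·0100011 = 0110100011.
Reading y = 1 takes N from S6 back to S6, so after x·y·y the machine is still in S6, and z then leads to the accepting state S6. Hence 0110100011 ∈ L(N).

0110100011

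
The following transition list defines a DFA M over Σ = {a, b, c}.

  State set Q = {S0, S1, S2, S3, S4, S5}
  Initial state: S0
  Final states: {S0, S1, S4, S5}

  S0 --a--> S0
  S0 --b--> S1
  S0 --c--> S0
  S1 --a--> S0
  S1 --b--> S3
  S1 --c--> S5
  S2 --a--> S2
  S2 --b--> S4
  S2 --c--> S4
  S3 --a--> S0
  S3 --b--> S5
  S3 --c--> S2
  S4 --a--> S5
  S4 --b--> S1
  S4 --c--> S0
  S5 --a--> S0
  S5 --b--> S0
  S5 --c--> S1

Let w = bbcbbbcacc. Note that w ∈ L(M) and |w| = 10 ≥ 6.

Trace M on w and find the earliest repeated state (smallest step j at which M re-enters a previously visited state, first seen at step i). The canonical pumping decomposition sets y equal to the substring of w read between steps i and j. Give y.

State sequence: S0 -b-> S1 -b-> S3 -c-> S2 -b-> S4 -b-> S1 -b-> S3 -c-> S2 -a-> S2 -c-> S4 -c-> S0
First repeat at step 5: S1 was already visited.

So i = 1, j = 5, giving x = w[0:1] = b, y = w[1:5] = bcbb, z = w[5:10] = bcacc.
Check: |xy| = 5 ≤ 6 and |y| = 4 ≥ 1. Reading y takes M from S1 back to S1, so every xyⁱz is accepted.

bcbb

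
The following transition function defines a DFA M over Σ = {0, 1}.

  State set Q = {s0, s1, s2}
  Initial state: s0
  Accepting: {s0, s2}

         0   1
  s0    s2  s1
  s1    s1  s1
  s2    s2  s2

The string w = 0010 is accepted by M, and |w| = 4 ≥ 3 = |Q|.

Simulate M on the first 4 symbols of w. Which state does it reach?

State sequence: s0 -0-> s2 -0-> s2 -1-> s2 -0-> s2

After reading 4 characters, M is in state s2.

s2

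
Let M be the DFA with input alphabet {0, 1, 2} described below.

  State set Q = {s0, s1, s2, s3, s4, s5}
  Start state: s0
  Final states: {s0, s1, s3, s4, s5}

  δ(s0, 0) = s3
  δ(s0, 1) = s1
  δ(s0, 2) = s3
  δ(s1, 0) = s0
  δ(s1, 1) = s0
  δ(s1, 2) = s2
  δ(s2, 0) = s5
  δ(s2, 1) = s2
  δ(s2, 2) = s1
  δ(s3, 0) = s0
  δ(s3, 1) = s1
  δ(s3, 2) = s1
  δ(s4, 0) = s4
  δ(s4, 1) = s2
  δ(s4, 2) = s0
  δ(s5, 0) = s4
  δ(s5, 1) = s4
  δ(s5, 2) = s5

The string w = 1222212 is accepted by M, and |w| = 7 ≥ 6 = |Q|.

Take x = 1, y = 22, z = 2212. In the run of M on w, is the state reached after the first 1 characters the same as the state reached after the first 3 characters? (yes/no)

State sequence: s0 -1-> s1 -2-> s2 -2-> s1

After x (step 1): s1. After xy (step 3): s1.
They match, so y = 22 drives M around a cycle from s1 back to itself; pumping y any number of times keeps M in s1 before reading z, and xyⁱz ∈ L(M) for every i ≥ 0.

yes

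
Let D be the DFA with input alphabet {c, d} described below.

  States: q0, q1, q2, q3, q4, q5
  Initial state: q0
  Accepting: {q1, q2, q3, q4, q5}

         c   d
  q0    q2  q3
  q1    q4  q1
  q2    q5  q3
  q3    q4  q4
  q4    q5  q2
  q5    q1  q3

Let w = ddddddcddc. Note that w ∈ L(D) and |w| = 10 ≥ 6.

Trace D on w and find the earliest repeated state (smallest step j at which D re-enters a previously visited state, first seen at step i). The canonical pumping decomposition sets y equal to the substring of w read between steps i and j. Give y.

ddd

State sequence: q0 -d-> q3 -d-> q4 -d-> q2 -d-> q3 -d-> q4 -d-> q2 -c-> q5 -d-> q3 -d-> q4 -c-> q5
First repeat at step 4: q3 was already visited.

So i = 1, j = 4, giving x = w[0:1] = d, y = w[1:4] = ddd, z = w[4:10] = ddcddc.
Check: |xy| = 4 ≤ 6 and |y| = 3 ≥ 1. Reading y takes D from q3 back to q3, so every xyⁱz is accepted.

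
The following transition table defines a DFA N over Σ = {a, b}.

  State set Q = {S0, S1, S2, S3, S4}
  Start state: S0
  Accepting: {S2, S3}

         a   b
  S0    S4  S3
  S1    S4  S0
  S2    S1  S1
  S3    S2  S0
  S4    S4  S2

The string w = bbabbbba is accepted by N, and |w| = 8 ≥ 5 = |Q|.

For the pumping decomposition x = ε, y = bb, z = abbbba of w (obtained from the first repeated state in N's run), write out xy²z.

xy^2z = ε·bb·bb·abbbba = bbbbabbbba.
Reading y = bb takes N from S0 back to S0, so after x·y·y the machine is still in S0, and z then leads to the accepting state S2. Hence bbbbabbbba ∈ L(N).

bbbbabbbba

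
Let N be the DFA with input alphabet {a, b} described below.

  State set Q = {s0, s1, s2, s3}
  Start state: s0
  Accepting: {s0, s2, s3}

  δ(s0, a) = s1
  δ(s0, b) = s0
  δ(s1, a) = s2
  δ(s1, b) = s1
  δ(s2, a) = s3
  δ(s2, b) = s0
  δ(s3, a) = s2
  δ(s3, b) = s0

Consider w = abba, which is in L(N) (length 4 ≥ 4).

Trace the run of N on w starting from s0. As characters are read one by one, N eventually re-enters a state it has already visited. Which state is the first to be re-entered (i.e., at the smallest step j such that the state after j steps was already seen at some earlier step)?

s1

State sequence: s0 -a-> s1 -b-> s1 -b-> s1 -a-> s2
First repeat at step 2: s1 was already visited.

The earliest repeat is at step j = 2: N is in s1, which it already visited at step i = 1.
Pumping length from the standard proof: p = 4 (the number of states). The repeated state found above gives |xy| = j ≤ 4 and |y| = j − i ≥ 1.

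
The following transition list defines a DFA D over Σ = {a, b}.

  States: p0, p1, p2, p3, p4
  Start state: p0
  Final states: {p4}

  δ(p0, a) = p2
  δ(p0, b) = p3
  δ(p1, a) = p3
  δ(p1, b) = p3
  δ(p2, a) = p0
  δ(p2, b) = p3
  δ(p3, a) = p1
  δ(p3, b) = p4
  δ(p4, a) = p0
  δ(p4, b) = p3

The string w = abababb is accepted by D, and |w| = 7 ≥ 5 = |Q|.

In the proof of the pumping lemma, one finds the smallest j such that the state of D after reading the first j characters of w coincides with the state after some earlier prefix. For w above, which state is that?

Run of D on w = a b a b a b b:
  step 0: p0  (start)
  step 1: p2  (read a: p0→p2)
  step 2: p3  (read b: p2→p3)
  step 3: p1  (read a: p3→p1)
  step 4: p3  (read b: p1→p3)   ← first repeat (p3 seen earlier)
  step 5: p1  (read a: p3→p1)
  step 6: p3  (read b: p1→p3)
  step 7: p4  (read b: p3→p4)

The earliest repeat is at step j = 4: D is in p3, which it already visited at step i = 2.
Since D has 5 states, any run of length ≥ 5 visits 5+1 states, so by pigeonhole some state repeats within the first 5 steps — that repeat gives the pumpable loop.

p3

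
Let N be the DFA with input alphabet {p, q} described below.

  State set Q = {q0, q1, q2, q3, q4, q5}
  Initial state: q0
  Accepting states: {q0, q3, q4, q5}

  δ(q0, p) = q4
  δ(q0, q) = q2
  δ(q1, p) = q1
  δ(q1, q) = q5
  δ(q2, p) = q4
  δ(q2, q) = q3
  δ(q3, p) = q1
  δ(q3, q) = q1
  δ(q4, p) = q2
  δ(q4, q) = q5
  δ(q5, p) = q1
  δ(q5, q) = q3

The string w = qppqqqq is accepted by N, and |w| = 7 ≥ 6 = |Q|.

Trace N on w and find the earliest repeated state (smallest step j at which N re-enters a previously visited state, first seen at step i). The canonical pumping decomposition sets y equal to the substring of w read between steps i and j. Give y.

State sequence: q0 -q-> q2 -p-> q4 -p-> q2 -q-> q3 -q-> q1 -q-> q5 -q-> q3
First repeat at step 3: q2 was already visited.

So i = 1, j = 3, giving x = w[0:1] = q, y = w[1:3] = pp, z = w[3:7] = qqqq.
Check: |xy| = 3 ≤ 6 and |y| = 2 ≥ 1. Reading y takes N from q2 back to q2, so every xyⁱz is accepted.

pp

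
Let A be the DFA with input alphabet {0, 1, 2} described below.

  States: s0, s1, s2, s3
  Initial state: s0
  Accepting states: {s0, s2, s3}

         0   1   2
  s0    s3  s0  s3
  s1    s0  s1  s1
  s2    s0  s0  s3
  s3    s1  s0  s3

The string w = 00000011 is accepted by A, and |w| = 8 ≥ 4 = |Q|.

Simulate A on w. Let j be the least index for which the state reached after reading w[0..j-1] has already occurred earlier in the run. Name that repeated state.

s0

State sequence: s0 -0-> s3 -0-> s1 -0-> s0 -0-> s3 -0-> s1 -0-> s0 -1-> s0 -1-> s0
First repeat at step 3: s0 was already visited.

The earliest repeat is at step j = 3: A is in s0, which it already visited at step i = 0.
Since A has 4 states, any run of length ≥ 4 visits 4+1 states, so by pigeonhole some state repeats within the first 4 steps — that repeat gives the pumpable loop.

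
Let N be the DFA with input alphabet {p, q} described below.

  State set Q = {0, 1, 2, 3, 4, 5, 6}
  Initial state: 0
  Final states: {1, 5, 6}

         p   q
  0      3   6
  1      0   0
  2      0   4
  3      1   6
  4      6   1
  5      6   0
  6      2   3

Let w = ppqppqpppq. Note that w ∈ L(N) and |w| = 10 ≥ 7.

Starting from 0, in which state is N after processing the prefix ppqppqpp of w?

Run of N on the first 8 characters of w = p p q p p q p p:
  step 0: 0  (start)
  step 1: 3  (read p: 0→3)
  step 2: 1  (read p: 3→1)
  step 3: 0  (read q: 1→0)
  step 4: 3  (read p: 0→3)
  step 5: 1  (read p: 3→1)
  step 6: 0  (read q: 1→0)
  step 7: 3  (read p: 0→3)
  step 8: 1  (read p: 3→1)

After reading 8 characters, N is in state 1.

1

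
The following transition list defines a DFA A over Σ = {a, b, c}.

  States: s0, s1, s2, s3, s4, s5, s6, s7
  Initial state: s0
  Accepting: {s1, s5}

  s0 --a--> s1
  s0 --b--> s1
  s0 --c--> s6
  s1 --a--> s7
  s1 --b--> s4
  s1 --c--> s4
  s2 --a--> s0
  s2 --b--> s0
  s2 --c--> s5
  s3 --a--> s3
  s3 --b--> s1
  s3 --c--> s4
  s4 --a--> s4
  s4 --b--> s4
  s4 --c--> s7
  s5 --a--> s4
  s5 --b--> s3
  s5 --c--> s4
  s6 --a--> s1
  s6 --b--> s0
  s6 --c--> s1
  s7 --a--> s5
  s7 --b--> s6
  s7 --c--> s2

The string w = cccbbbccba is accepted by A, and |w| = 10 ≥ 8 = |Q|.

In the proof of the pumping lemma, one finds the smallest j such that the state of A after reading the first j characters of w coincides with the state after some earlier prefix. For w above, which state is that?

s4

Run of A on w = c c c b b b c c b a:
  step 0: s0  (start)
  step 1: s6  (read c: s0→s6)
  step 2: s1  (read c: s6→s1)
  step 3: s4  (read c: s1→s4)
  step 4: s4  (read b: s4→s4)   ← first repeat (s4 seen earlier)
  step 5: s4  (read b: s4→s4)
  step 6: s4  (read b: s4→s4)
  step 7: s7  (read c: s4→s7)
  step 8: s2  (read c: s7→s2)
  step 9: s0  (read b: s2→s0)
  step 10: s1  (read a: s0→s1)

The earliest repeat is at step j = 4: A is in s4, which it already visited at step i = 3.
Since A has 8 states, any run of length ≥ 8 visits 8+1 states, so by pigeonhole some state repeats within the first 8 steps — that repeat gives the pumpable loop.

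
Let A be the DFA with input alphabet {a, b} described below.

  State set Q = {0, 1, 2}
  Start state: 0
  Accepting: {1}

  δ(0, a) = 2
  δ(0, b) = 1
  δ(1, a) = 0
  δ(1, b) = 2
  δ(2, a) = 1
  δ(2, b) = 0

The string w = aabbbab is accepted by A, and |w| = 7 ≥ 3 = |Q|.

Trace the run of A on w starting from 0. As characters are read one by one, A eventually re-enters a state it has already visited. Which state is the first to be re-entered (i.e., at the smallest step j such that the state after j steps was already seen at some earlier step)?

2

State sequence: 0 -a-> 2 -a-> 1 -b-> 2 -b-> 0 -b-> 1 -a-> 0 -b-> 1
First repeat at step 3: 2 was already visited.

The earliest repeat is at step j = 3: A is in 2, which it already visited at step i = 1.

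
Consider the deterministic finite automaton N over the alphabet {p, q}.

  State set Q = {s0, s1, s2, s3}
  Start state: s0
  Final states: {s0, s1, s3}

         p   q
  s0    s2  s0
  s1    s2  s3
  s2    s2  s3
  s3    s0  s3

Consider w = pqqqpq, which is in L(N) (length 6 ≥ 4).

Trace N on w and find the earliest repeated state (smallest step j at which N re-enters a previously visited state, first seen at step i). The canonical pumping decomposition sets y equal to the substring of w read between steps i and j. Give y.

q

State sequence: s0 -p-> s2 -q-> s3 -q-> s3 -q-> s3 -p-> s0 -q-> s0
First repeat at step 3: s3 was already visited.

So i = 2, j = 3, giving x = w[0:2] = pq, y = w[2:3] = q, z = w[3:6] = qpq.
Check: |xy| = 3 ≤ 4 and |y| = 1 ≥ 1. Reading y takes N from s3 back to s3, so every xyⁱz is accepted.
With |Q| = 4, pigeonhole forces a state repeat no later than step 4; the substring read between the first and second visits to that state can be pumped.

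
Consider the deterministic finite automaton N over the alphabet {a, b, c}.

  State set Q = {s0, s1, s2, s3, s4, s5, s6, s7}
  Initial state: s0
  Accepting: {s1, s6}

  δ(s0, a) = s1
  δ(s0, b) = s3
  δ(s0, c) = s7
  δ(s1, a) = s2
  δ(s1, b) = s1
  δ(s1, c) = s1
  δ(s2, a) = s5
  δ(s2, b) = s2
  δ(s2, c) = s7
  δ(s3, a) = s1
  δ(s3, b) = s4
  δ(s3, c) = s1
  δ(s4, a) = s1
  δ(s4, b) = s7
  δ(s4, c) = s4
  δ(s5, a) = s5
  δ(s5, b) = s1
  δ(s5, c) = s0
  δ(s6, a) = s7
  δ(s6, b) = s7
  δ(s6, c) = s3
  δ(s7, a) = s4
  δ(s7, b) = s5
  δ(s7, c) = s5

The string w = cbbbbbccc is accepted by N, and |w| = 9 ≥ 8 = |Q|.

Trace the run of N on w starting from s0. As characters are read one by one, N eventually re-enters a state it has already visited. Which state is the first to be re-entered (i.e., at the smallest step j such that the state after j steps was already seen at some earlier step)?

s1

Run of N on w = c b b b b b c c c:
  step 0: s0  (start)
  step 1: s7  (read c: s0→s7)
  step 2: s5  (read b: s7→s5)
  step 3: s1  (read b: s5→s1)
  step 4: s1  (read b: s1→s1)   ← first repeat (s1 seen earlier)
  step 5: s1  (read b: s1→s1)
  step 6: s1  (read b: s1→s1)
  step 7: s1  (read c: s1→s1)
  step 8: s1  (read c: s1→s1)
  step 9: s1  (read c: s1→s1)

The earliest repeat is at step j = 4: N is in s1, which it already visited at step i = 3.
Pumping length from the standard proof: p = 8 (the number of states). The repeated state found above gives |xy| = j ≤ 8 and |y| = j − i ≥ 1.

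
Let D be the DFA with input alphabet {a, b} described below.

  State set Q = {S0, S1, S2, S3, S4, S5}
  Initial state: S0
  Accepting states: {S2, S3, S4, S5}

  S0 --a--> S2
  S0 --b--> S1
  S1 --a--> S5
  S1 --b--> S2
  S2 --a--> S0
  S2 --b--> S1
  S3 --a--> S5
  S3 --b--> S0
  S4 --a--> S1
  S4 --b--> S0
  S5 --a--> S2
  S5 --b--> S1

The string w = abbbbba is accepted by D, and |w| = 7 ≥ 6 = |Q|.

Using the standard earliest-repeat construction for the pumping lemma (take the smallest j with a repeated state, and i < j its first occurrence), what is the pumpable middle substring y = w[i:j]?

bb

Run of D on w = a b b b b b a:
  step 0: S0  (start)
  step 1: S2  (read a: S0→S2)
  step 2: S1  (read b: S2→S1)
  step 3: S2  (read b: S1→S2)   ← first repeat (S2 seen earlier)
  step 4: S1  (read b: S2→S1)
  step 5: S2  (read b: S1→S2)
  step 6: S1  (read b: S2→S1)
  step 7: S5  (read a: S1→S5)

So i = 1, j = 3, giving x = w[0:1] = a, y = w[1:3] = bb, z = w[3:7] = bbba.
Check: |xy| = 3 ≤ 6 and |y| = 2 ≥ 1. Reading y takes D from S2 back to S2, so every xyⁱz is accepted.
Since D has 6 states, any run of length ≥ 6 visits 6+1 states, so by pigeonhole some state repeats within the first 6 steps — that repeat gives the pumpable loop.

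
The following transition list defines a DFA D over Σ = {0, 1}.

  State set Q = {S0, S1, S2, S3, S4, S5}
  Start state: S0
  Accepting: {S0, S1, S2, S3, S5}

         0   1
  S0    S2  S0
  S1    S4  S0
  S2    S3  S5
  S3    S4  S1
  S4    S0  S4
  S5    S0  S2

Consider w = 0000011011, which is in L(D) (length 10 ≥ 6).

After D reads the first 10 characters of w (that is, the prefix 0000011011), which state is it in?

State sequence: S0 -0-> S2 -0-> S3 -0-> S4 -0-> S0 -0-> S2 -1-> S5 -1-> S2 -0-> S3 -1-> S1 -1-> S0

After reading 10 characters, D is in state S0.

S0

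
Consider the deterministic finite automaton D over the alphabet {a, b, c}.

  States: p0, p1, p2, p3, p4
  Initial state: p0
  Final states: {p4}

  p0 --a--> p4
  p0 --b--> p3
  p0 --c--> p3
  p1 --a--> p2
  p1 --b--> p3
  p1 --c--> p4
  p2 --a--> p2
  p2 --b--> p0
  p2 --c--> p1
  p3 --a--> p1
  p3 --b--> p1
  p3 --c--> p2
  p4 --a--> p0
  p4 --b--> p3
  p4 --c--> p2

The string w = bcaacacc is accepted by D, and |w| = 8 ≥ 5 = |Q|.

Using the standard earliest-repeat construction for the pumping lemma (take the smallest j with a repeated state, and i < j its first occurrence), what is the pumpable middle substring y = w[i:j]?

a

State sequence: p0 -b-> p3 -c-> p2 -a-> p2 -a-> p2 -c-> p1 -a-> p2 -c-> p1 -c-> p4
First repeat at step 3: p2 was already visited.

So i = 2, j = 3, giving x = w[0:2] = bc, y = w[2:3] = a, z = w[3:8] = acacc.
Check: |xy| = 3 ≤ 5 and |y| = 1 ≥ 1. Reading y takes D from p2 back to p2, so every xyⁱz is accepted.
With |Q| = 5, pigeonhole forces a state repeat no later than step 5; the substring read between the first and second visits to that state can be pumped.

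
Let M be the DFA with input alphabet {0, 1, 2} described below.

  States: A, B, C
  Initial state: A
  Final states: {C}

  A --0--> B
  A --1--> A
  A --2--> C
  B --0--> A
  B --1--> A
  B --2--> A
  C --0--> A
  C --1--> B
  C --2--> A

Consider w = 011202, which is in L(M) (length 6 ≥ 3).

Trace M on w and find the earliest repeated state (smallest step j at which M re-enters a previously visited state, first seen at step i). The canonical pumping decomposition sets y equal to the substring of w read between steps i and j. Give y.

State sequence: A -0-> B -1-> A -1-> A -2-> C -0-> A -2-> C
First repeat at step 2: A was already visited.

So i = 0, j = 2, giving x = w[0:0] = ε, y = w[0:2] = 01, z = w[2:6] = 1202.
Check: |xy| = 2 ≤ 3 and |y| = 2 ≥ 1. Reading y takes M from A back to A, so every xyⁱz is accepted.
Pumping length from the standard proof: p = 3 (the number of states). The repeated state found above gives |xy| = j ≤ 3 and |y| = j − i ≥ 1.

01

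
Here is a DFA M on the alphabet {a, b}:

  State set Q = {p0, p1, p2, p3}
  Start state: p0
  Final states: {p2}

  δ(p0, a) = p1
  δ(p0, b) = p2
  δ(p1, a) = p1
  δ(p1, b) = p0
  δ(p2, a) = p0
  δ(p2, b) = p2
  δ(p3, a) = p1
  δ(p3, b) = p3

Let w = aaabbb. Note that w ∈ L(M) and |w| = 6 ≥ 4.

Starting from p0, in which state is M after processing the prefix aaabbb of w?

Run of M on the first 6 characters of w = a a a b b b:
  step 0: p0  (start)
  step 1: p1  (read a: p0→p1)
  step 2: p1  (read a: p1→p1)
  step 3: p1  (read a: p1→p1)
  step 4: p0  (read b: p1→p0)
  step 5: p2  (read b: p0→p2)
  step 6: p2  (read b: p2→p2)

After reading 6 characters, M is in state p2.
(This kind of state-tracing is the core of the pumping-lemma construction: with 4 states, pigeonhole forces a repeat within the first 4 steps.)

p2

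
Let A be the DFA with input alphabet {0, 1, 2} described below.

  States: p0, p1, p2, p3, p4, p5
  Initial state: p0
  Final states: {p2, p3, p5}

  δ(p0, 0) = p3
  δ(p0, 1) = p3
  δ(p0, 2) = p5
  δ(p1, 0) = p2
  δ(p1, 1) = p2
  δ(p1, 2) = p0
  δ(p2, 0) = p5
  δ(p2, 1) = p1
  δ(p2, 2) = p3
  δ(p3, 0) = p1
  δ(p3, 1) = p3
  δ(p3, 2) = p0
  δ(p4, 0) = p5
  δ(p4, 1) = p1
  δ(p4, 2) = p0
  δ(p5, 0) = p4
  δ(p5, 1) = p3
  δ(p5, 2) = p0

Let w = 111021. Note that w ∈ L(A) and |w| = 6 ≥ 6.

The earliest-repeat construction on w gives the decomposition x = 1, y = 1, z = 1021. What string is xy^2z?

1111021

xy^2z = 1·1·1·1021 = 1111021.
Reading y = 1 takes A from p3 back to p3, so after x·y·y the machine is still in p3, and z then leads to the accepting state p3. Hence 1111021 ∈ L(A).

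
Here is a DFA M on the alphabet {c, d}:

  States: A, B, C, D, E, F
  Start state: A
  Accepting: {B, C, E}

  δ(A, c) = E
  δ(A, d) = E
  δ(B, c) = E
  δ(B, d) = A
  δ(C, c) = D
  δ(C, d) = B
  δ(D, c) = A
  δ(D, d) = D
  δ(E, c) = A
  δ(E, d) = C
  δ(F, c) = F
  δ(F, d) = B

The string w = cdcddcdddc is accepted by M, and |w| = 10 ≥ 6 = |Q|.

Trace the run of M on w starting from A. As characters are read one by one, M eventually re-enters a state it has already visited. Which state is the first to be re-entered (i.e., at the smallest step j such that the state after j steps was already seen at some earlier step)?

Run of M on w = c d c d d c d d d c:
  step 0: A  (start)
  step 1: E  (read c: A→E)
  step 2: C  (read d: E→C)
  step 3: D  (read c: C→D)
  step 4: D  (read d: D→D)   ← first repeat (D seen earlier)
  step 5: D  (read d: D→D)
  step 6: A  (read c: D→A)
  step 7: E  (read d: A→E)
  step 8: C  (read d: E→C)
  step 9: B  (read d: C→B)
  step 10: E  (read c: B→E)

The earliest repeat is at step j = 4: M is in D, which it already visited at step i = 3.
The DFA has 6 states, so the proof of the pumping lemma guarantees a repeated state among the first 6+1 visited; the segment between the two visits is the pumpable y.

D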